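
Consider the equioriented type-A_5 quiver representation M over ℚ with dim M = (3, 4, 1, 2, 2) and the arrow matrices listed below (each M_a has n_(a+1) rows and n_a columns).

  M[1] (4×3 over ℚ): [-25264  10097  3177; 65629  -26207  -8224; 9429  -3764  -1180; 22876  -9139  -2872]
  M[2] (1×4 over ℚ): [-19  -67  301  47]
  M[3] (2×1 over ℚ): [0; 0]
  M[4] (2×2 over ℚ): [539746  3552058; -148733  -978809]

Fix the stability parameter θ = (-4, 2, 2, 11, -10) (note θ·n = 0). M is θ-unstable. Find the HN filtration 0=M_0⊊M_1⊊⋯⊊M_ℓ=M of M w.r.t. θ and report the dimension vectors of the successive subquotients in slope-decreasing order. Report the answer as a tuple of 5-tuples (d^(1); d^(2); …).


Via rank(M_{q-1}∘⋯∘M_p): M ≅ I[1,2]^2, I[1,3], I[2,2], I[4,4], I[4,5], I[5,5].
μ_θ-semistable layers: μ^(1)=11; μ^(2)=2; μ^(3)=1/2; μ^(4)=-4; μ^(5)=-10

((0, 0, 0, 1, 0); (0, 4, 1, 0, 0); (0, 0, 0, 1, 1); (3, 0, 0, 0, 0); (0, 0, 0, 0, 1))


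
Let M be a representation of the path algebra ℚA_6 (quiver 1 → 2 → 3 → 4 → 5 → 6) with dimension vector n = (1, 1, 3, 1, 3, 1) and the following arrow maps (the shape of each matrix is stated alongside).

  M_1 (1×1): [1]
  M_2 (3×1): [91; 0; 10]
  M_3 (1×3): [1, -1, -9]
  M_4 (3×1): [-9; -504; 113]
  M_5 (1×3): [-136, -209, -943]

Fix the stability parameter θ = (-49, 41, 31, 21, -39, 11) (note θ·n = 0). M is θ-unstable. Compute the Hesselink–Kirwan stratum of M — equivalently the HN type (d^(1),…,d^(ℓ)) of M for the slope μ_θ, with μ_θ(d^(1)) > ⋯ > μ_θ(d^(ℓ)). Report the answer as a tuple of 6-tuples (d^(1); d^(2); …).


Interval decomposition of M: I[1,6], I[3,3]^2, I[5,5]^2.
HN type (ℓ=4): μ^(1)=31; μ^(2)=13; μ^(3)=-39; μ^(4)=-49

((0, 0, 2, 0, 0, 0); (0, 1, 1, 1, 1, 1); (0, 0, 0, 0, 2, 0); (1, 0, 0, 0, 0, 0))


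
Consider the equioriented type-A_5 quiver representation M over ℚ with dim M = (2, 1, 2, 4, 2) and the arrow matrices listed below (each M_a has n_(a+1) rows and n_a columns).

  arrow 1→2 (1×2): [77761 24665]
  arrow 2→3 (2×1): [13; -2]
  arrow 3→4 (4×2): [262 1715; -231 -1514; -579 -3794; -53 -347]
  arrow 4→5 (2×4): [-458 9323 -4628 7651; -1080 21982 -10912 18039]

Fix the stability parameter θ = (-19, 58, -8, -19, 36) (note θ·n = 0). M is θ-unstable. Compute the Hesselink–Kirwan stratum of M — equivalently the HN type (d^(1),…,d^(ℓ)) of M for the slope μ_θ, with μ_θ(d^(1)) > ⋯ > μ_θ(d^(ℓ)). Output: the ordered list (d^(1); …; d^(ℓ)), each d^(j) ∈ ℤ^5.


Interval decomposition of M: I[1,1], I[1,5], I[3,5], I[4,4]^2.
HN type (ℓ=4): μ^(1)=36; μ^(2)=31/3; μ^(3)=-27/2; μ^(4)=-19

((0, 0, 0, 0, 2); (0, 1, 1, 1, 0); (0, 0, 1, 1, 0); (2, 0, 0, 2, 0))


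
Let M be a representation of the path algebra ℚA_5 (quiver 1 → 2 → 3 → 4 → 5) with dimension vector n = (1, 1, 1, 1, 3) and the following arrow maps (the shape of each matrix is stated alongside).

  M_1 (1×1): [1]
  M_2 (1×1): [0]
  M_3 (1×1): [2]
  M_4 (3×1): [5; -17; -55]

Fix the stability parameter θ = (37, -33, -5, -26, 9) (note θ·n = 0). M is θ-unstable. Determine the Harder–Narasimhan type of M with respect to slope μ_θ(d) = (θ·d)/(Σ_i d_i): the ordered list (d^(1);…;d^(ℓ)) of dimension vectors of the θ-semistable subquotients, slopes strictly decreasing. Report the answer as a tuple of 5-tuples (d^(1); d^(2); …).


Via rank(M_{q-1}∘⋯∘M_p): M ≅ I[1,2], I[3,5], I[5,5]^2.
μ_θ-semistable layers: μ^(1)=9; μ^(2)=2; μ^(3)=-31/2

((0, 0, 0, 0, 3); (1, 1, 0, 0, 0); (0, 0, 1, 1, 0))


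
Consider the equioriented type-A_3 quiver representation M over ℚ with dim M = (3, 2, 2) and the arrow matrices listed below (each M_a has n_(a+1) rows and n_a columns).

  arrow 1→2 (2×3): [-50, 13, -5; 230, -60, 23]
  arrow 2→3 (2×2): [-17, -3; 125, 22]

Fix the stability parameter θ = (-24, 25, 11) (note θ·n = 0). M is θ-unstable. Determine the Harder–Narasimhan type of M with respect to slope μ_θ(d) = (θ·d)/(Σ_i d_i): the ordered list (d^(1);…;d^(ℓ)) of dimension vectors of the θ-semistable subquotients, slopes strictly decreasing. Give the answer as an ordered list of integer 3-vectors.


Via rank(M_{q-1}∘⋯∘M_p): M ≅ I[1,1], I[1,3]^2.
μ_θ-semistable layers: μ^(1)=18; μ^(2)=-24

((0, 2, 2); (3, 0, 0))


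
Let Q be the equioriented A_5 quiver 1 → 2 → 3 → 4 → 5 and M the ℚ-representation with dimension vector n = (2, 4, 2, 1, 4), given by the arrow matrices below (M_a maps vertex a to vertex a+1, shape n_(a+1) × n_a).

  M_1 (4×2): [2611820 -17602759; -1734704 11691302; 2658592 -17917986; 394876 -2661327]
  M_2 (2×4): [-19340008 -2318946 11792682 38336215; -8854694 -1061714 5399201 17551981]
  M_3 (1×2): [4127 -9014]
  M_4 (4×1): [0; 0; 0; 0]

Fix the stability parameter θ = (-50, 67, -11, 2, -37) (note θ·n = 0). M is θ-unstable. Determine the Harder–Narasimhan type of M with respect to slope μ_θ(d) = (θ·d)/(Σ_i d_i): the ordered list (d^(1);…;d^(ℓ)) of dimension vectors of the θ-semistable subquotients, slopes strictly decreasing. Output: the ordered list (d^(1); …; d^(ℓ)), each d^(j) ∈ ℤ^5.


Via rank(M_{q-1}∘⋯∘M_p): M ≅ I[1,3], I[1,4], I[2,2]^2, I[5,5]^4.
μ_θ-semistable layers: μ^(1)=67; μ^(2)=28; μ^(3)=58/3; μ^(4)=-37; μ^(5)=-50

((0, 2, 0, 0, 0); (0, 1, 1, 0, 0); (0, 1, 1, 1, 0); (0, 0, 0, 0, 4); (2, 0, 0, 0, 0))


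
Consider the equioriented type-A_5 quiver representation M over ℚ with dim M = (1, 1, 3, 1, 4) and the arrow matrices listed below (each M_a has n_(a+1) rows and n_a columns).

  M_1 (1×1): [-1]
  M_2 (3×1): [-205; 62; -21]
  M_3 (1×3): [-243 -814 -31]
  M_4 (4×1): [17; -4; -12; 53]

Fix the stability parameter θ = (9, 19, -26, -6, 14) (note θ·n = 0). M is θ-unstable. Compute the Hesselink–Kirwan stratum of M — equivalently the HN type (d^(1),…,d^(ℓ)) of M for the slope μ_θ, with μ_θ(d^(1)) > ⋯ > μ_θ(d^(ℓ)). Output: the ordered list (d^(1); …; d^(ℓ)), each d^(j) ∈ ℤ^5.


Via rank(M_{q-1}∘⋯∘M_p): M ≅ I[1,5], I[3,3]^2, I[5,5]^3.
μ_θ-semistable layers: μ^(1)=14; μ^(2)=-1; μ^(3)=-26

((0, 0, 0, 0, 4); (1, 1, 1, 1, 0); (0, 0, 2, 0, 0))


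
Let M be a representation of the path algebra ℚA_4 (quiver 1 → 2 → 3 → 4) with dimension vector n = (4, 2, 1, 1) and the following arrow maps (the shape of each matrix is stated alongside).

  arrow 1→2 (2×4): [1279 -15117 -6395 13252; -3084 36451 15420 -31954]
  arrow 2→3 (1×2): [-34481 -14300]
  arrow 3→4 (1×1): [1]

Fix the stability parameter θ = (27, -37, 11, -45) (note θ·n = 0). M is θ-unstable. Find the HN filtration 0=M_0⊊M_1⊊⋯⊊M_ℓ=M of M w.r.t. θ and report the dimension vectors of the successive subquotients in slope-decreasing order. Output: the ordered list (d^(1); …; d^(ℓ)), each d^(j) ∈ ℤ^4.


Barcode: M ≅ I[1,1]^2, I[1,2], I[1,4]. HN layers by μ_θ (3 steps, strictly decreasing):
  μ^(1)=27; μ^(2)=-5; μ^(3)=-11

((2, 0, 0, 0); (1, 1, 0, 0); (1, 1, 1, 1))


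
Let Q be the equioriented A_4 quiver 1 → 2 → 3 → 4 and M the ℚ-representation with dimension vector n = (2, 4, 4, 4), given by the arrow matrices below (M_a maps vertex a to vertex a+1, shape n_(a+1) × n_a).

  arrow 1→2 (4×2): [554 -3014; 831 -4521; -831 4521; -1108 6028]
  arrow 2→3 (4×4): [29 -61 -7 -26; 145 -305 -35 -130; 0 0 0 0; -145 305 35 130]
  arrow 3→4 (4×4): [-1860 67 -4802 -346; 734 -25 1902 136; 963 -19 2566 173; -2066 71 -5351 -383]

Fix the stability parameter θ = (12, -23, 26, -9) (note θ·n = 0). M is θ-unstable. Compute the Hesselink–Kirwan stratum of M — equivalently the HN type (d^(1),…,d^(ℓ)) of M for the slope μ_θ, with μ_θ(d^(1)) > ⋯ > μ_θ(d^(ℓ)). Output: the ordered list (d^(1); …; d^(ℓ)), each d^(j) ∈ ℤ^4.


Barcode: M ≅ I[1,1], I[1,2], I[2,2]^2, I[2,4], I[3,3], I[3,4]^2, I[4,4]. HN layers by μ_θ (6 steps, strictly decreasing):
  μ^(1)=26; μ^(2)=12; μ^(3)=17/2; μ^(4)=-11/2; μ^(5)=-9; μ^(6)=-23

((0, 0, 1, 0); (1, 0, 0, 0); (0, 0, 3, 3); (1, 1, 0, 0); (0, 0, 0, 1); (0, 3, 0, 0))


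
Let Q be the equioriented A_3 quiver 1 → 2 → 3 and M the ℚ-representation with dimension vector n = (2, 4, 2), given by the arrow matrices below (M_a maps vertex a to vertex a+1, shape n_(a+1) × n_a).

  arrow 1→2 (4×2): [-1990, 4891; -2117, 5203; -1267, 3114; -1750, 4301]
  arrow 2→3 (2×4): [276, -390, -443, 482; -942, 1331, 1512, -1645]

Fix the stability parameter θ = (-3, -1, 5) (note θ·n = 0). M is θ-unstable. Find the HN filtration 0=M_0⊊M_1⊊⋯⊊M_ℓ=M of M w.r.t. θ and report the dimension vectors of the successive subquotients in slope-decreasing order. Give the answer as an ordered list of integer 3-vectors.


Interval decomposition of M: I[1,2], I[1,3], I[2,2], I[2,3].
HN type (ℓ=3): μ^(1)=5; μ^(2)=-1; μ^(3)=-3

((0, 0, 2); (0, 4, 0); (2, 0, 0))


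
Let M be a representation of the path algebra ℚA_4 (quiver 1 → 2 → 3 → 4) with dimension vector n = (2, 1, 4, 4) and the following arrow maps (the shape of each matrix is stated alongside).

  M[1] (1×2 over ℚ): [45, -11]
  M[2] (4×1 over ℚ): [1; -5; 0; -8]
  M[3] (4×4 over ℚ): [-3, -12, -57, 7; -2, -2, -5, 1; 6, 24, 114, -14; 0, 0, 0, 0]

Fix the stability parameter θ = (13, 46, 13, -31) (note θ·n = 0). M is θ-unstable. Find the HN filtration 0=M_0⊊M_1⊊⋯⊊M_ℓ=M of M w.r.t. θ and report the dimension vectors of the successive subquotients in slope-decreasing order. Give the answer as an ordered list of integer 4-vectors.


Barcode: M ≅ I[1,1], I[1,4], I[3,3]^2, I[3,4], I[4,4]^2. HN layers by μ_θ (4 steps, strictly decreasing):
  μ^(1)=13; μ^(2)=41/4; μ^(3)=-9; μ^(4)=-31

((1, 0, 2, 0); (1, 1, 1, 1); (0, 0, 1, 1); (0, 0, 0, 2))


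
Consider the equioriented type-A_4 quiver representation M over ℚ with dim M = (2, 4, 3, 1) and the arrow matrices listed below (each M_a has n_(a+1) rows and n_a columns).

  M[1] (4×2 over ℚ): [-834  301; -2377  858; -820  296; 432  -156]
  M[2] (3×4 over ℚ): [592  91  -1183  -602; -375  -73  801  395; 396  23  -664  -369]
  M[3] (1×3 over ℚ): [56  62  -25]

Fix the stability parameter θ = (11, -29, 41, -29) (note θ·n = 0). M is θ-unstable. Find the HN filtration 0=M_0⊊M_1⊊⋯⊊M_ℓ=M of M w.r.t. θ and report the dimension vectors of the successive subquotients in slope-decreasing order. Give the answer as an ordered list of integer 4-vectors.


Interval decomposition of M: I[1,3], I[1,4], I[2,2], I[2,3].
HN type (ℓ=4): μ^(1)=41; μ^(2)=6; μ^(3)=-9; μ^(4)=-29

((0, 0, 2, 0); (0, 0, 1, 1); (2, 2, 0, 0); (0, 2, 0, 0))


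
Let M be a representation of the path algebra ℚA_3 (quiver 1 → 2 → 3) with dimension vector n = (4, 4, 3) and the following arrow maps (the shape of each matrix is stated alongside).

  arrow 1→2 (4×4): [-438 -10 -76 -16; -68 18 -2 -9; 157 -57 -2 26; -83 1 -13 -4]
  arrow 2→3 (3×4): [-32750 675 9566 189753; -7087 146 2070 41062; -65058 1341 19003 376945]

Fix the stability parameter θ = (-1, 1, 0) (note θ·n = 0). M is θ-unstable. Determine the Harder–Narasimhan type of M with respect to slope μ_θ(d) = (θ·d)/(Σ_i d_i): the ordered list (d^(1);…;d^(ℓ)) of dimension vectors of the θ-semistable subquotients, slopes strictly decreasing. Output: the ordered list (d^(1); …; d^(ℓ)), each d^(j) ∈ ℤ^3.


Interval decomposition of M: I[1,1], I[1,3]^3, I[2,2].
HN type (ℓ=3): μ^(1)=1; μ^(2)=1/2; μ^(3)=-1

((0, 1, 0); (0, 3, 3); (4, 0, 0))


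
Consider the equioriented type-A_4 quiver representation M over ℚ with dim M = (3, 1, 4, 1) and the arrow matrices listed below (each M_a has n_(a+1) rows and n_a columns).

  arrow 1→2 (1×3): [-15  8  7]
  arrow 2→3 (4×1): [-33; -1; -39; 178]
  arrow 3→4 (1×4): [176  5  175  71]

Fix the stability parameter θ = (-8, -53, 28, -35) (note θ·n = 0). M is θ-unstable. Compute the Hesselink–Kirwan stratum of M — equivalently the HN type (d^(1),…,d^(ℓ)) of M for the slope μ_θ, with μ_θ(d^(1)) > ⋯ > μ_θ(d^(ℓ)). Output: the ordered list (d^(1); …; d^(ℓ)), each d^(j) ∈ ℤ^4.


Barcode: M ≅ I[1,1]^2, I[1,3], I[3,3]^2, I[3,4]. HN layers by μ_θ (4 steps, strictly decreasing):
  μ^(1)=28; μ^(2)=-7/2; μ^(3)=-8; μ^(4)=-61/2

((0, 0, 3, 0); (0, 0, 1, 1); (2, 0, 0, 0); (1, 1, 0, 0))


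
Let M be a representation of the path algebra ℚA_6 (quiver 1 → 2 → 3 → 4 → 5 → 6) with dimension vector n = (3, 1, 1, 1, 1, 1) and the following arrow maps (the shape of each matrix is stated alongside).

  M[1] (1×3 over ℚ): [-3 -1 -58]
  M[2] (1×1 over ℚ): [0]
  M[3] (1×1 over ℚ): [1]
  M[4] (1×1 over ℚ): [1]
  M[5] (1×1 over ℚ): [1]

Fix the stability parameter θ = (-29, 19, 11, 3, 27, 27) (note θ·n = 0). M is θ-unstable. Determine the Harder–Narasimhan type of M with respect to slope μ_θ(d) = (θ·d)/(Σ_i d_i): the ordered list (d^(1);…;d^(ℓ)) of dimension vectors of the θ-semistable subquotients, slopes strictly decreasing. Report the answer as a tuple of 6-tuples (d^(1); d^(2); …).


Via rank(M_{q-1}∘⋯∘M_p): M ≅ I[1,1]^2, I[1,2], I[3,6].
μ_θ-semistable layers: μ^(1)=27; μ^(2)=19; μ^(3)=7; μ^(4)=-29

((0, 0, 0, 0, 1, 1); (0, 1, 0, 0, 0, 0); (0, 0, 1, 1, 0, 0); (3, 0, 0, 0, 0, 0))


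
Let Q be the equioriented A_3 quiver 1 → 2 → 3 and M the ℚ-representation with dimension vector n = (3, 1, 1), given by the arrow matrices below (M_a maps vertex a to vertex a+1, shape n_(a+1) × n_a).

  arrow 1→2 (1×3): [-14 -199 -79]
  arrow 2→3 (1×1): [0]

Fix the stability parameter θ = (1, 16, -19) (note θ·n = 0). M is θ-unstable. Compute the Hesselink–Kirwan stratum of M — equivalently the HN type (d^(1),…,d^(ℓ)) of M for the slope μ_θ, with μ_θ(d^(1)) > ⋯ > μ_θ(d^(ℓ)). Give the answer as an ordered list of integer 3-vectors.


Interval decomposition of M: I[1,1]^2, I[1,2], I[3,3].
HN type (ℓ=3): μ^(1)=16; μ^(2)=1; μ^(3)=-19

((0, 1, 0); (3, 0, 0); (0, 0, 1))


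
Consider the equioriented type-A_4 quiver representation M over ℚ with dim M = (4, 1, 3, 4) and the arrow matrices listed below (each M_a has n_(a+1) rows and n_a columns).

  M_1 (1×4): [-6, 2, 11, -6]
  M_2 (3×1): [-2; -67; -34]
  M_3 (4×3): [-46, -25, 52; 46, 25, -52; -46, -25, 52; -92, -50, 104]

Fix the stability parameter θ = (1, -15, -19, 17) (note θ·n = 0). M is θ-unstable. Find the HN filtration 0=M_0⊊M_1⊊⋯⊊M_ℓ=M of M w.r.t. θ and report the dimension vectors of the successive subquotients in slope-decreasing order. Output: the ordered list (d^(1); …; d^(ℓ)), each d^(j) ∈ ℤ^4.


Barcode: M ≅ I[1,1]^3, I[1,4], I[3,3]^2, I[4,4]^3. HN layers by μ_θ (4 steps, strictly decreasing):
  μ^(1)=17; μ^(2)=1; μ^(3)=-11; μ^(4)=-19

((0, 0, 0, 4); (3, 0, 0, 0); (1, 1, 1, 0); (0, 0, 2, 0))


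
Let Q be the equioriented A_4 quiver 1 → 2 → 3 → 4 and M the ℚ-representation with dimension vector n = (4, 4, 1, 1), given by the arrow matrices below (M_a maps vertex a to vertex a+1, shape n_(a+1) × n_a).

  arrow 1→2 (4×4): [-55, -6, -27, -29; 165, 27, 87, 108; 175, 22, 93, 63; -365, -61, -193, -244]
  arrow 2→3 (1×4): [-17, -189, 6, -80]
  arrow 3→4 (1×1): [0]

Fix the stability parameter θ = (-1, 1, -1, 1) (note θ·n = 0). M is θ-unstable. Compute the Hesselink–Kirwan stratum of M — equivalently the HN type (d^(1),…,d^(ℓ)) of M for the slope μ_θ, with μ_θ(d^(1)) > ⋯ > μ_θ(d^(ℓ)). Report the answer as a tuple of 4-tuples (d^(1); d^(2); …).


Via rank(M_{q-1}∘⋯∘M_p): M ≅ I[1,1], I[1,2]^2, I[1,3], I[2,2], I[4,4].
μ_θ-semistable layers: μ^(1)=1; μ^(2)=0; μ^(3)=-1

((0, 3, 0, 1); (0, 1, 1, 0); (4, 0, 0, 0))


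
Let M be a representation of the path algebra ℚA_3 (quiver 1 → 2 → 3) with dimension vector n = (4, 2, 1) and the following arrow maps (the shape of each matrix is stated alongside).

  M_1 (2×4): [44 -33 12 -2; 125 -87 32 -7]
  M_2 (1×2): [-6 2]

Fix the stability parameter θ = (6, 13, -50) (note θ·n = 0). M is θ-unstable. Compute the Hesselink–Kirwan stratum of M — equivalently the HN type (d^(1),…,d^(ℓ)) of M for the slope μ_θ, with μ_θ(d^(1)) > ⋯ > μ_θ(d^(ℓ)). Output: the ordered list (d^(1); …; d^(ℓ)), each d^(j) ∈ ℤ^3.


Via rank(M_{q-1}∘⋯∘M_p): M ≅ I[1,1]^2, I[1,2], I[1,3].
μ_θ-semistable layers: μ^(1)=13; μ^(2)=6; μ^(3)=-31/3

((0, 1, 0); (3, 0, 0); (1, 1, 1))


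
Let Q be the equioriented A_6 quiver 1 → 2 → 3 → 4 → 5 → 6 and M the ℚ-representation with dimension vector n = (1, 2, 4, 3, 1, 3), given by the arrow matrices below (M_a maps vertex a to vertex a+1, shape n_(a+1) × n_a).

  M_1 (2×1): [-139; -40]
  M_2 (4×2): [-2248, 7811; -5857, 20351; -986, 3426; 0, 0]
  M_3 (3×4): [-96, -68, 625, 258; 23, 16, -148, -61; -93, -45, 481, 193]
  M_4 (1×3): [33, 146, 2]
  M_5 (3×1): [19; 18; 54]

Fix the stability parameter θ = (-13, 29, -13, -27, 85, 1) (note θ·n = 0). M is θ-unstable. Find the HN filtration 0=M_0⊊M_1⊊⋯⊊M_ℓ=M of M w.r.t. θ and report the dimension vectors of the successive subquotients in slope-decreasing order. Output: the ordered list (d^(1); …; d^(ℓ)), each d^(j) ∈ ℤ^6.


Interval decomposition of M: I[1,4], I[2,4], I[3,3], I[3,6], I[6,6]^2.
HN type (ℓ=5): μ^(1)=43; μ^(2)=1; μ^(3)=-11/3; μ^(4)=-13; μ^(5)=-20

((0, 0, 0, 0, 1, 1); (0, 0, 0, 0, 0, 2); (0, 2, 2, 2, 0, 0); (1, 0, 1, 0, 0, 0); (0, 0, 1, 1, 0, 0))


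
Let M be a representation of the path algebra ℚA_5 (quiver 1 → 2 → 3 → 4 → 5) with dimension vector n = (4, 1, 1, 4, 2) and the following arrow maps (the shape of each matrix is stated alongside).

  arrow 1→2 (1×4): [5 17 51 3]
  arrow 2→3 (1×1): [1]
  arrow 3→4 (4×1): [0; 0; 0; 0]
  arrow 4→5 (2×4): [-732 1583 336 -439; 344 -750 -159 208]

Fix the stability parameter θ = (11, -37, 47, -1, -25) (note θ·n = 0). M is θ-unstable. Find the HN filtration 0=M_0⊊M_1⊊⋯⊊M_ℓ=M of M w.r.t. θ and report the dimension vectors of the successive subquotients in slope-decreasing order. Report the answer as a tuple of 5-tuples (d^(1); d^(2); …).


Interval decomposition of M: I[1,1]^3, I[1,3], I[4,4]^2, I[4,5]^2.
HN type (ℓ=4): μ^(1)=47; μ^(2)=11; μ^(3)=-1; μ^(4)=-13

((0, 0, 1, 0, 0); (3, 0, 0, 0, 0); (0, 0, 0, 2, 0); (1, 1, 0, 2, 2))


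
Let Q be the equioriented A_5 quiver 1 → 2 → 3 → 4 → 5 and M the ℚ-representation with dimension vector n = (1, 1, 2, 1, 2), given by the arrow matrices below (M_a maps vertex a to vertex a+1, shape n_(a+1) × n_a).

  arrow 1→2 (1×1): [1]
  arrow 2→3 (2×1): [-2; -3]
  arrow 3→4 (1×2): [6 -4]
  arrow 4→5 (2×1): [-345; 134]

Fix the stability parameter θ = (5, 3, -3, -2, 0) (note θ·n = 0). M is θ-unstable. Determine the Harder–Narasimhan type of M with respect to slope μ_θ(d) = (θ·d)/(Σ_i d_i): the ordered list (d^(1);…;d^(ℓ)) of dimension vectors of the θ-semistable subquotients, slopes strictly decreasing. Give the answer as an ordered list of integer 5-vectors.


Barcode: M ≅ I[1,3], I[3,5], I[5,5]. HN layers by μ_θ (4 steps, strictly decreasing):
  μ^(1)=5/3; μ^(2)=0; μ^(3)=-2; μ^(4)=-3

((1, 1, 1, 0, 0); (0, 0, 0, 0, 2); (0, 0, 0, 1, 0); (0, 0, 1, 0, 0))


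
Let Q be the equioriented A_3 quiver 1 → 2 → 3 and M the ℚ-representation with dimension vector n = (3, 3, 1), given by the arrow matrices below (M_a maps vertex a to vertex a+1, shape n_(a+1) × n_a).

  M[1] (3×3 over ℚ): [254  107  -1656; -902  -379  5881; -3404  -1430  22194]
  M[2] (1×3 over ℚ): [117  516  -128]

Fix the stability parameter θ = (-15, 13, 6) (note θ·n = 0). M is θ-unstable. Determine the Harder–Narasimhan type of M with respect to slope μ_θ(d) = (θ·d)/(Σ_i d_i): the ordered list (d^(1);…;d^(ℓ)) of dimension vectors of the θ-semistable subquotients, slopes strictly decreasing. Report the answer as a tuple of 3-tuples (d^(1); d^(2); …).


Via rank(M_{q-1}∘⋯∘M_p): M ≅ I[1,1], I[1,2], I[1,3], I[2,2].
μ_θ-semistable layers: μ^(1)=13; μ^(2)=19/2; μ^(3)=-15

((0, 2, 0); (0, 1, 1); (3, 0, 0))


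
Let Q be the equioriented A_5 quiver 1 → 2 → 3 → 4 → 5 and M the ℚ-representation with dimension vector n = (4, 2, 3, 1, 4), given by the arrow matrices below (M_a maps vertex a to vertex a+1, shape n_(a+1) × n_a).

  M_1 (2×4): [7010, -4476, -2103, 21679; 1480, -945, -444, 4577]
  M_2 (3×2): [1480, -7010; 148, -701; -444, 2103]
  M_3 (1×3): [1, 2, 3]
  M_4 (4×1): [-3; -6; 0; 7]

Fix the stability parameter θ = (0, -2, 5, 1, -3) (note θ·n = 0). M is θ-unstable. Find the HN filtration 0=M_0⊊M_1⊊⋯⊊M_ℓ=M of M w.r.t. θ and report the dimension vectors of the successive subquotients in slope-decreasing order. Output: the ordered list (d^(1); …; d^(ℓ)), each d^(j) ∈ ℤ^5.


Barcode: M ≅ I[1,1]^2, I[1,2], I[1,5], I[3,3]^2, I[5,5]^3. HN layers by μ_θ (5 steps, strictly decreasing):
  μ^(1)=5; μ^(2)=1; μ^(3)=0; μ^(4)=-1; μ^(5)=-3

((0, 0, 2, 0, 0); (0, 0, 1, 1, 1); (2, 0, 0, 0, 0); (2, 2, 0, 0, 0); (0, 0, 0, 0, 3))


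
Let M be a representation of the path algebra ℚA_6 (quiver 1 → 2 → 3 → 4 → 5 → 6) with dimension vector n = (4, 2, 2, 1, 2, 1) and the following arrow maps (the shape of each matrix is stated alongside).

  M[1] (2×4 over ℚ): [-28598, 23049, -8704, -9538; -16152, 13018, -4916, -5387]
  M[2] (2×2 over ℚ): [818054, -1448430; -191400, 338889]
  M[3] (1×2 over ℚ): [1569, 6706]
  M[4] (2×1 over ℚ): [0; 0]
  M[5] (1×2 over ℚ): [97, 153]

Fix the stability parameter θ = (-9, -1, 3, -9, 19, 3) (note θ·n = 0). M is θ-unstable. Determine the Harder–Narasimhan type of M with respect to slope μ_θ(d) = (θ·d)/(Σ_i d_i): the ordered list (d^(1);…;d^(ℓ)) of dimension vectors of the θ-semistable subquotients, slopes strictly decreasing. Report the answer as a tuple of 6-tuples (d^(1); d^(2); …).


Via rank(M_{q-1}∘⋯∘M_p): M ≅ I[1,1]^2, I[1,3], I[1,4], I[5,5], I[5,6].
μ_θ-semistable layers: μ^(1)=19; μ^(2)=11; μ^(3)=3; μ^(4)=-1; μ^(5)=-7/3; μ^(6)=-9

((0, 0, 0, 0, 1, 0); (0, 0, 0, 0, 1, 1); (0, 0, 1, 0, 0, 0); (0, 1, 0, 0, 0, 0); (0, 1, 1, 1, 0, 0); (4, 0, 0, 0, 0, 0))


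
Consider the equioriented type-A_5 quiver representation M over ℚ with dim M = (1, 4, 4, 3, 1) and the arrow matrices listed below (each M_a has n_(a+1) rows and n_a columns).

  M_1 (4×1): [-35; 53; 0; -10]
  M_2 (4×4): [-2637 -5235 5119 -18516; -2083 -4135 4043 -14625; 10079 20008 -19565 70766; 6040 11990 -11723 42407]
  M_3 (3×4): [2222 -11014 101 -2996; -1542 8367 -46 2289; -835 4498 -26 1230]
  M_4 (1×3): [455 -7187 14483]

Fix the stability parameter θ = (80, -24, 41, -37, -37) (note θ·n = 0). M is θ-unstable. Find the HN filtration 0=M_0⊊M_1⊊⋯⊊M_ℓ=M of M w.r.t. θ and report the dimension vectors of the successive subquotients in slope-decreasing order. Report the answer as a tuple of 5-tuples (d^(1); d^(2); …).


Barcode: M ≅ I[1,5], I[2,3], I[2,4]^2. HN layers by μ_θ (4 steps, strictly decreasing):
  μ^(1)=41; μ^(2)=23/5; μ^(3)=2; μ^(4)=-24

((0, 0, 1, 0, 0); (1, 1, 1, 1, 1); (0, 0, 2, 2, 0); (0, 3, 0, 0, 0))


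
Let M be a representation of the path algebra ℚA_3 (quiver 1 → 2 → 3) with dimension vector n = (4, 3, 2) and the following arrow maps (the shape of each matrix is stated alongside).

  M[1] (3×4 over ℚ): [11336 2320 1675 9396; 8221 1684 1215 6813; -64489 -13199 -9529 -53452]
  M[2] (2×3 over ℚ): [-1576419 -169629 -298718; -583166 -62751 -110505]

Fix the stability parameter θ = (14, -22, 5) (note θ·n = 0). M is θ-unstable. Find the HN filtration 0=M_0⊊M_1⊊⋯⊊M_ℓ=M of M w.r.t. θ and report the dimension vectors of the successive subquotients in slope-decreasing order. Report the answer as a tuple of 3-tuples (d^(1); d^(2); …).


Barcode: M ≅ I[1,1], I[1,2], I[1,3]^2. HN layers by μ_θ (3 steps, strictly decreasing):
  μ^(1)=14; μ^(2)=5; μ^(3)=-4

((1, 0, 0); (0, 0, 2); (3, 3, 0))


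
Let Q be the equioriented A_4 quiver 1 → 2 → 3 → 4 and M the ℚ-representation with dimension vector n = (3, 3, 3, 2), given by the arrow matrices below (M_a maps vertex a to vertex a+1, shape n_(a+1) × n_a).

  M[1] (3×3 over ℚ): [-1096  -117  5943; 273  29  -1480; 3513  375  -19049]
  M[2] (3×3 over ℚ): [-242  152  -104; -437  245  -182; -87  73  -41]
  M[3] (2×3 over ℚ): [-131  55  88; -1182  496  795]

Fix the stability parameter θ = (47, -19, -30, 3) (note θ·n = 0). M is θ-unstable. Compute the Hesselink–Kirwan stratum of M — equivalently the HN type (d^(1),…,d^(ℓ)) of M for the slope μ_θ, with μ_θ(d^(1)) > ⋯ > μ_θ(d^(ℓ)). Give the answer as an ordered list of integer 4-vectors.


Interval decomposition of M: I[1,3], I[1,4]^2.
HN type (ℓ=2): μ^(1)=3; μ^(2)=-2/3

((0, 0, 0, 2); (3, 3, 3, 0))


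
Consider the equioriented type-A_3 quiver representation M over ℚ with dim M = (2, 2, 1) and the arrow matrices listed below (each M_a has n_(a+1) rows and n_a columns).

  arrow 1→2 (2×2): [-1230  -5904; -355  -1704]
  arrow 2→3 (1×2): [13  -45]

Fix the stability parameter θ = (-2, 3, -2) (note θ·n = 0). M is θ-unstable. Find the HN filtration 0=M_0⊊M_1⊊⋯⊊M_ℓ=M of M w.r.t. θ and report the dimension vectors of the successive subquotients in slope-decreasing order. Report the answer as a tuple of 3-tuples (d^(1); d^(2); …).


Interval decomposition of M: I[1,1], I[1,3], I[2,2].
HN type (ℓ=3): μ^(1)=3; μ^(2)=1/2; μ^(3)=-2

((0, 1, 0); (0, 1, 1); (2, 0, 0))


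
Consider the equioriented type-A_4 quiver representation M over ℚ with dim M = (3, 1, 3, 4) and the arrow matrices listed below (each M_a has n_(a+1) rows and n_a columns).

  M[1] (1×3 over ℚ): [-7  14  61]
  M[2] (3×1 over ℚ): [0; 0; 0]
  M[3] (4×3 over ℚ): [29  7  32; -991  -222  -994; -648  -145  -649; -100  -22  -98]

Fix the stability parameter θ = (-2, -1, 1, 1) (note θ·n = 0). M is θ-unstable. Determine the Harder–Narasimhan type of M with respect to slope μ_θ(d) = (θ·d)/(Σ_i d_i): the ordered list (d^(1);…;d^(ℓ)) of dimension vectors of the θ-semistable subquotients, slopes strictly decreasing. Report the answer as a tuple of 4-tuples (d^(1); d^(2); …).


Interval decomposition of M: I[1,1]^2, I[1,2], I[3,4]^3, I[4,4].
HN type (ℓ=3): μ^(1)=1; μ^(2)=-1; μ^(3)=-2

((0, 0, 3, 4); (0, 1, 0, 0); (3, 0, 0, 0))


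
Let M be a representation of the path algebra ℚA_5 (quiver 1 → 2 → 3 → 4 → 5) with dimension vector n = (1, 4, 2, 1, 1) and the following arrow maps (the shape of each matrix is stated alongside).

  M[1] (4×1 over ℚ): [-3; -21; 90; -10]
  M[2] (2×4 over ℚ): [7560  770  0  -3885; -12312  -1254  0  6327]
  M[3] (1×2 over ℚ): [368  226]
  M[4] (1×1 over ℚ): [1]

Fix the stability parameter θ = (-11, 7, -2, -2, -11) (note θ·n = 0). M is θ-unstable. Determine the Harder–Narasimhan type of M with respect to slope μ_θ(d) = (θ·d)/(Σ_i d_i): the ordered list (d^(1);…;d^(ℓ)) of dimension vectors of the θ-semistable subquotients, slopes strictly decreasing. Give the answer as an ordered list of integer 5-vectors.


Barcode: M ≅ I[1,2], I[2,2]^2, I[2,5], I[3,3]. HN layers by μ_θ (3 steps, strictly decreasing):
  μ^(1)=7; μ^(2)=-2; μ^(3)=-11

((0, 3, 0, 0, 0); (0, 1, 2, 1, 1); (1, 0, 0, 0, 0))


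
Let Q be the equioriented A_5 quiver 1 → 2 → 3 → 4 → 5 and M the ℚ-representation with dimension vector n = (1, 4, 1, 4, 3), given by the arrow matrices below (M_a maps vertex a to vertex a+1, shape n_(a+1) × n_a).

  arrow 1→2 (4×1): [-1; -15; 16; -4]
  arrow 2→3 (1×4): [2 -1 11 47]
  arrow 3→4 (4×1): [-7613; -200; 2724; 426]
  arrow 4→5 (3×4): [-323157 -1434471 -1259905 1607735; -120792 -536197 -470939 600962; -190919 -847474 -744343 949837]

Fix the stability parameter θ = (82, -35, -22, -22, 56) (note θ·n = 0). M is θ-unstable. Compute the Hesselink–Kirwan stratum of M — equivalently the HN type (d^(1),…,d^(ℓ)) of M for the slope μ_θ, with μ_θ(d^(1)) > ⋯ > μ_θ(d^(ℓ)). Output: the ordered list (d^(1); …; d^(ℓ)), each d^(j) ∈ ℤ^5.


Barcode: M ≅ I[1,5], I[2,2]^3, I[4,4], I[4,5]^2. HN layers by μ_θ (4 steps, strictly decreasing):
  μ^(1)=56; μ^(2)=3/4; μ^(3)=-22; μ^(4)=-35

((0, 0, 0, 0, 3); (1, 1, 1, 1, 0); (0, 0, 0, 3, 0); (0, 3, 0, 0, 0))


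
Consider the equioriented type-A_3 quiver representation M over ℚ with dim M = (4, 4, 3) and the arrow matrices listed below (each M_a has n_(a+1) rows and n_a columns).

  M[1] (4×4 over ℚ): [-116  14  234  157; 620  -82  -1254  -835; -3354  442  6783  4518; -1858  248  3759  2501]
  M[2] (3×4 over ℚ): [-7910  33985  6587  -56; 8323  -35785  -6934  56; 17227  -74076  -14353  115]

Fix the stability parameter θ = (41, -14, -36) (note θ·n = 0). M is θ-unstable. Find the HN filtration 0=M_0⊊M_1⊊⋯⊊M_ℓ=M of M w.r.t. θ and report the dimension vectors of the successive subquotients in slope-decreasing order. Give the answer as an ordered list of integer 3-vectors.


Interval decomposition of M: I[1,1]^2, I[1,2], I[1,3], I[2,3]^2.
HN type (ℓ=4): μ^(1)=41; μ^(2)=27/2; μ^(3)=-3; μ^(4)=-25

((2, 0, 0); (1, 1, 0); (1, 1, 1); (0, 2, 2))


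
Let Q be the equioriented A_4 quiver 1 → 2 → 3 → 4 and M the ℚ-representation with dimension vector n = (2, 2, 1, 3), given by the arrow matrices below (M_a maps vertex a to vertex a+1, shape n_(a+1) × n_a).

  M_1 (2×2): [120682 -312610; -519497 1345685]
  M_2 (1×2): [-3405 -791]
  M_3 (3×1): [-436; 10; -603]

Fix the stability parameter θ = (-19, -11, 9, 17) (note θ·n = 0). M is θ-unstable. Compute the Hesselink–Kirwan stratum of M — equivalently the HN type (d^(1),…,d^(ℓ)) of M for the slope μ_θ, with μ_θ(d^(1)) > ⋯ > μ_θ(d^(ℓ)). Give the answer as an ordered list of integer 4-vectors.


Interval decomposition of M: I[1,1], I[1,4], I[2,2], I[4,4]^2.
HN type (ℓ=4): μ^(1)=17; μ^(2)=9; μ^(3)=-11; μ^(4)=-19

((0, 0, 0, 3); (0, 0, 1, 0); (0, 2, 0, 0); (2, 0, 0, 0))


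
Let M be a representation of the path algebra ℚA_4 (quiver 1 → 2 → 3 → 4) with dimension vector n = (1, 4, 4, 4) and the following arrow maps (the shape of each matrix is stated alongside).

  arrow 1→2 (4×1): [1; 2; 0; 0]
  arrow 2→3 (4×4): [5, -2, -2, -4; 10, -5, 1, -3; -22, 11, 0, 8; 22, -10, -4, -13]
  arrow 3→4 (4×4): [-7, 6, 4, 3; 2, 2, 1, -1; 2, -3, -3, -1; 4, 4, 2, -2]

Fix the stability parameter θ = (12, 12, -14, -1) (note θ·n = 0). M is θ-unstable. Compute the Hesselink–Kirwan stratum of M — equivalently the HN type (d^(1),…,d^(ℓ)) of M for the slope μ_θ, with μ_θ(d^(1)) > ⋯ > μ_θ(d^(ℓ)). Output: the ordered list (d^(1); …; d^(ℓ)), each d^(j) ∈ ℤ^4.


Via rank(M_{q-1}∘⋯∘M_p): M ≅ I[1,4], I[2,3], I[2,4]^2, I[4,4].
μ_θ-semistable layers: μ^(1)=9/4; μ^(2)=-1

((1, 1, 1, 1); (0, 3, 3, 3))


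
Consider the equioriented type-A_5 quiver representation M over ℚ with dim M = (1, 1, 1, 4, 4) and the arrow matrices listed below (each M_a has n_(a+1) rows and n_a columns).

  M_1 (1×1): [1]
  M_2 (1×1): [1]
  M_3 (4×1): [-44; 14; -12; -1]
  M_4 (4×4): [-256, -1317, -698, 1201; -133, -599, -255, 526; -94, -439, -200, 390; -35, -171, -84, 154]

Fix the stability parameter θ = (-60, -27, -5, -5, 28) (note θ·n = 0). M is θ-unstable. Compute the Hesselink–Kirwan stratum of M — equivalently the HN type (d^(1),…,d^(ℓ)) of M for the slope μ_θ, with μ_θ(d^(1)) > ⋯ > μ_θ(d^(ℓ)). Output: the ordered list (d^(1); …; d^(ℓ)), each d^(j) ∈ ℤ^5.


Via rank(M_{q-1}∘⋯∘M_p): M ≅ I[1,5], I[4,5]^3.
μ_θ-semistable layers: μ^(1)=28; μ^(2)=-5; μ^(3)=-27; μ^(4)=-60

((0, 0, 0, 0, 4); (0, 0, 1, 4, 0); (0, 1, 0, 0, 0); (1, 0, 0, 0, 0))


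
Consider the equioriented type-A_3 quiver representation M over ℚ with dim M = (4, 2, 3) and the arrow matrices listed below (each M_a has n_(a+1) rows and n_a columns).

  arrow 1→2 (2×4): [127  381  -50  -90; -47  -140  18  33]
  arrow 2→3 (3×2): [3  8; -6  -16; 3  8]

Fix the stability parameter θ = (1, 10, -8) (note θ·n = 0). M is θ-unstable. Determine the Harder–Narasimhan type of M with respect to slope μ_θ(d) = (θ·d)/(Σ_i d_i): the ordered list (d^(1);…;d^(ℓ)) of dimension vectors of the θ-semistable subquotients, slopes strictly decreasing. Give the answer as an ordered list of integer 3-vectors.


Barcode: M ≅ I[1,1]^2, I[1,2], I[1,3], I[3,3]^2. HN layers by μ_θ (3 steps, strictly decreasing):
  μ^(1)=10; μ^(2)=1; μ^(3)=-8

((0, 1, 0); (4, 1, 1); (0, 0, 2))


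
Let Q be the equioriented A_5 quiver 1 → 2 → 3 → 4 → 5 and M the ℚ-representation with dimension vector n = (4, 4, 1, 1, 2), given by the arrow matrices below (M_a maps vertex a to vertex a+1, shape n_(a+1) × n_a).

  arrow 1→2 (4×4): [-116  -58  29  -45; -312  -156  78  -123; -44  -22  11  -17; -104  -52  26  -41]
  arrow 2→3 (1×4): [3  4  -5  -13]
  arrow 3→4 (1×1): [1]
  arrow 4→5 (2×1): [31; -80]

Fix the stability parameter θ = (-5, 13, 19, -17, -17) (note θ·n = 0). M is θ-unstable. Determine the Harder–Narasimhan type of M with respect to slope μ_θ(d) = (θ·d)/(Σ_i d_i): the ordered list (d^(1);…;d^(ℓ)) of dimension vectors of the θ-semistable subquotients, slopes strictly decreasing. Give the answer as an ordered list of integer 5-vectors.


Barcode: M ≅ I[1,1]^2, I[1,2], I[1,5], I[2,2]^2, I[5,5]. HN layers by μ_θ (4 steps, strictly decreasing):
  μ^(1)=13; μ^(2)=-1/2; μ^(3)=-5; μ^(4)=-17

((0, 3, 0, 0, 0); (0, 1, 1, 1, 1); (4, 0, 0, 0, 0); (0, 0, 0, 0, 1))


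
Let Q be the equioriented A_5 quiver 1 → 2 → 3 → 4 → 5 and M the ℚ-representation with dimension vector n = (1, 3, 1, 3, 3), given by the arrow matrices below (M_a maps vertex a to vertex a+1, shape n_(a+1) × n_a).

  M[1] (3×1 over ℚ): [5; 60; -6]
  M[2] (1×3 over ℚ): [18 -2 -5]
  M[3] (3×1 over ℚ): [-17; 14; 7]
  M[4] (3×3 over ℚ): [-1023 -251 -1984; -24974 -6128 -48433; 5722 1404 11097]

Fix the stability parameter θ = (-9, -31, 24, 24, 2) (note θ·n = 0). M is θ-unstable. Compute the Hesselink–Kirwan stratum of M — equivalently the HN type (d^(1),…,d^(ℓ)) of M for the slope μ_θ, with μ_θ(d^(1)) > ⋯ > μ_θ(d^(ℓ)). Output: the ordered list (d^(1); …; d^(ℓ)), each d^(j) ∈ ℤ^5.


Barcode: M ≅ I[1,2], I[2,2], I[2,5], I[4,4], I[4,5], I[5,5]. HN layers by μ_θ (6 steps, strictly decreasing):
  μ^(1)=24; μ^(2)=50/3; μ^(3)=13; μ^(4)=2; μ^(5)=-20; μ^(6)=-31

((0, 0, 0, 1, 0); (0, 0, 1, 1, 1); (0, 0, 0, 1, 1); (0, 0, 0, 0, 1); (1, 1, 0, 0, 0); (0, 2, 0, 0, 0))


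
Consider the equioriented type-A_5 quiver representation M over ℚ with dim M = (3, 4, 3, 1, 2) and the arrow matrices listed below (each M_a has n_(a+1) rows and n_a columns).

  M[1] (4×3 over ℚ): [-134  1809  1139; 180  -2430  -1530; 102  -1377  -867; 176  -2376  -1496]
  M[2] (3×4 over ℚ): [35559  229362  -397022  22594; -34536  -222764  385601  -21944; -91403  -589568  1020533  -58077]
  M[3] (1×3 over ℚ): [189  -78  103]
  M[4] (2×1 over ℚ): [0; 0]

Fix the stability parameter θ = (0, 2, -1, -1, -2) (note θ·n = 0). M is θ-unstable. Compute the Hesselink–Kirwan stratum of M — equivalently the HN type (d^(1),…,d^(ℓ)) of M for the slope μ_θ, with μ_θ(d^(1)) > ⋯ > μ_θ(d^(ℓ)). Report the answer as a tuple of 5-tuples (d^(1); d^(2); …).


Barcode: M ≅ I[1,1]^2, I[1,4], I[2,2], I[2,3]^2, I[5,5]^2. HN layers by μ_θ (4 steps, strictly decreasing):
  μ^(1)=2; μ^(2)=1/2; μ^(3)=0; μ^(4)=-2

((0, 1, 0, 0, 0); (0, 2, 2, 0, 0); (3, 1, 1, 1, 0); (0, 0, 0, 0, 2))


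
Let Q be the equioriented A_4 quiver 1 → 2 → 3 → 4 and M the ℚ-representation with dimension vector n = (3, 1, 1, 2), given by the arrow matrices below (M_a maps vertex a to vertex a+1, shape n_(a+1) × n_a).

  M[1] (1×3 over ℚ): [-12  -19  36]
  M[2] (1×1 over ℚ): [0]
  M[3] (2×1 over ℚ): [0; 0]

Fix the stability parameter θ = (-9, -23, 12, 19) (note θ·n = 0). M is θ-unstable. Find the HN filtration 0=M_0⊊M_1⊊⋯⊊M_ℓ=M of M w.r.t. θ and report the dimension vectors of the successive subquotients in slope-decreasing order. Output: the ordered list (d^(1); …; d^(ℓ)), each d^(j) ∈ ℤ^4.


Barcode: M ≅ I[1,1]^2, I[1,2], I[3,3], I[4,4]^2. HN layers by μ_θ (4 steps, strictly decreasing):
  μ^(1)=19; μ^(2)=12; μ^(3)=-9; μ^(4)=-16

((0, 0, 0, 2); (0, 0, 1, 0); (2, 0, 0, 0); (1, 1, 0, 0))


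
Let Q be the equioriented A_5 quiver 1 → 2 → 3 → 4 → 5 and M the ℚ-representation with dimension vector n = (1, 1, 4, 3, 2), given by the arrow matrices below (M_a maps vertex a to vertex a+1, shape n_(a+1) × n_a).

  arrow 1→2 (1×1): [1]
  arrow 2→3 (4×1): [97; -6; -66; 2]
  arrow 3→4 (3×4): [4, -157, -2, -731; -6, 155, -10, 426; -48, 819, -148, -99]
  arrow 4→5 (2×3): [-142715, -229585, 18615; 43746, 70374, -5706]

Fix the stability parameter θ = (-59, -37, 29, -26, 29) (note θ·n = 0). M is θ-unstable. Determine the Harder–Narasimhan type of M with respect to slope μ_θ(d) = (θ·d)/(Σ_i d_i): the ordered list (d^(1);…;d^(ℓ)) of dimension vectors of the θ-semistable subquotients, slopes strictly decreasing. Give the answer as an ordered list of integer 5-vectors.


Interval decomposition of M: I[1,3], I[3,4]^2, I[3,5], I[5,5].
HN type (ℓ=4): μ^(1)=29; μ^(2)=3/2; μ^(3)=-37; μ^(4)=-59

((0, 0, 1, 0, 2); (0, 0, 3, 3, 0); (0, 1, 0, 0, 0); (1, 0, 0, 0, 0))


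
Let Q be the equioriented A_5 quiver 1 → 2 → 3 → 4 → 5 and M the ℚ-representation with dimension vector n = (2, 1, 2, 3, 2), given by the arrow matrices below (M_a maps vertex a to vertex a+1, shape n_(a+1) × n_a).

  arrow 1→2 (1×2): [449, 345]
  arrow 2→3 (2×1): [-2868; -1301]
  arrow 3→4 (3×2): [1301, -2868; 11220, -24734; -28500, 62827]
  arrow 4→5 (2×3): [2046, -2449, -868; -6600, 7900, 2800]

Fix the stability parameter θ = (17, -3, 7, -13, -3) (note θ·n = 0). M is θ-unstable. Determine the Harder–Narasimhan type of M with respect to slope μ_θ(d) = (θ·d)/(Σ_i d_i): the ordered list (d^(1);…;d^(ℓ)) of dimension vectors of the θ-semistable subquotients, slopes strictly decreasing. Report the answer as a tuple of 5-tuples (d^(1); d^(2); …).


Via rank(M_{q-1}∘⋯∘M_p): M ≅ I[1,1], I[1,5], I[3,4], I[4,4], I[5,5].
μ_θ-semistable layers: μ^(1)=17; μ^(2)=1; μ^(3)=-3; μ^(4)=-13

((1, 0, 0, 0, 0); (1, 1, 1, 1, 1); (0, 0, 1, 1, 1); (0, 0, 0, 1, 0))


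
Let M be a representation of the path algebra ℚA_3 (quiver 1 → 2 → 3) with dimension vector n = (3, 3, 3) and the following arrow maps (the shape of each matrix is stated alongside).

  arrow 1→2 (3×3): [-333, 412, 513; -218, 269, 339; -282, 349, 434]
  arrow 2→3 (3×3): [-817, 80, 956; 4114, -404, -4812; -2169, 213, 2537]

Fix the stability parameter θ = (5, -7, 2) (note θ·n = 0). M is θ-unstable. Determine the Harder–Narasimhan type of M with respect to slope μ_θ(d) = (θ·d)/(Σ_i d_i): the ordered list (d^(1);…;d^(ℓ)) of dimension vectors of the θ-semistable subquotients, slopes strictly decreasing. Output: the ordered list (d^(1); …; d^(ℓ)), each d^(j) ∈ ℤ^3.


Interval decomposition of M: I[1,2], I[1,3]^2, I[3,3].
HN type (ℓ=2): μ^(1)=2; μ^(2)=-1

((0, 0, 3); (3, 3, 0))


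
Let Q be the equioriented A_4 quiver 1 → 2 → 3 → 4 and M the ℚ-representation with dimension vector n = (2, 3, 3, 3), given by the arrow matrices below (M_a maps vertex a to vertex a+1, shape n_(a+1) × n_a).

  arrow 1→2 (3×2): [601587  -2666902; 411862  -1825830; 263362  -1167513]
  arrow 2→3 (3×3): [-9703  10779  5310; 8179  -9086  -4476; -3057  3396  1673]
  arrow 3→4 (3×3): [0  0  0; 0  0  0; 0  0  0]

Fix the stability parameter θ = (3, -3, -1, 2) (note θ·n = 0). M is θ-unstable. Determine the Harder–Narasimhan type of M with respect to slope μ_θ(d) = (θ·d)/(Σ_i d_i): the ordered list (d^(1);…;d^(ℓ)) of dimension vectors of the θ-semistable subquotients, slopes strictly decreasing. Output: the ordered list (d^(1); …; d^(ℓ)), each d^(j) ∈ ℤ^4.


Interval decomposition of M: I[1,3]^2, I[2,3], I[4,4]^3.
HN type (ℓ=4): μ^(1)=2; μ^(2)=-1/3; μ^(3)=-1; μ^(4)=-3

((0, 0, 0, 3); (2, 2, 2, 0); (0, 0, 1, 0); (0, 1, 0, 0))
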